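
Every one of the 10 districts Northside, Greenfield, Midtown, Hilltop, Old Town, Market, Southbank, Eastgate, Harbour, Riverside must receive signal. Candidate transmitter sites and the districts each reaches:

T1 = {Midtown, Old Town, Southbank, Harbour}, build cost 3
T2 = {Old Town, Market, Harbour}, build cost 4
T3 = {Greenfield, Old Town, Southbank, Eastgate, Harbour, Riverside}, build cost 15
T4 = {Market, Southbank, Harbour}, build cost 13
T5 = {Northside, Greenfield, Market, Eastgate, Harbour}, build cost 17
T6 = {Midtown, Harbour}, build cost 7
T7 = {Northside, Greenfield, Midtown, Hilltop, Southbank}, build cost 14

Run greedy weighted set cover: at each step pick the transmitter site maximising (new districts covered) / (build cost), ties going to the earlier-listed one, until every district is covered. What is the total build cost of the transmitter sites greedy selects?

36

Pick 1: T1 adds 4 new (Midtown, Old Town, Southbank, Harbour) at build cost 3 (ratio 4/3).
Pick 2: T2 adds 1 new (Market) at build cost 4 (ratio 1/4).
Pick 3: T7 adds 3 new (Northside, Greenfield, Hilltop) at build cost 14 (ratio 3/14).
Pick 4: T3 adds 2 new (Eastgate, Riverside) at build cost 15 (ratio 2/15).
Greedy total build cost: 3 + 4 + 14 + 15 = 36. (The true optimum is 33, so greedy overshoots here.)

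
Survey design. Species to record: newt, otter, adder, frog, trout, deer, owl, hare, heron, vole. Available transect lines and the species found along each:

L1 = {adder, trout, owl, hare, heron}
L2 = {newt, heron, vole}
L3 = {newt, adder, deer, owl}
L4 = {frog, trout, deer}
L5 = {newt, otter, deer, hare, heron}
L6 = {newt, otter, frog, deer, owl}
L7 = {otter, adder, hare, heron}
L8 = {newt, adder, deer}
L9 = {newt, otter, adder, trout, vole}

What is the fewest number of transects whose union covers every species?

3

L1, L2, L6 together cover {newt, otter, adder, frog, trout, deer, owl, hare, heron, vole} — every species.
No 2 of the 9 transects cover everything (all 36 pairs fall short), so 3 is minimum.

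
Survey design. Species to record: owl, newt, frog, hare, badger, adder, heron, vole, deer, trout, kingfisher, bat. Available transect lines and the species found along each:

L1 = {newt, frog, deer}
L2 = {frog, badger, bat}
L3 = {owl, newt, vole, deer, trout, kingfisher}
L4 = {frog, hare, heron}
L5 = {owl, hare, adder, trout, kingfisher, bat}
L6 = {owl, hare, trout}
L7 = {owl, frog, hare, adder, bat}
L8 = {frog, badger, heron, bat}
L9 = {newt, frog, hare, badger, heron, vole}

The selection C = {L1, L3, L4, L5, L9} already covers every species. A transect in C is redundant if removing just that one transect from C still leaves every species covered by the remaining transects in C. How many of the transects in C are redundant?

Drop L1: the rest still cover every species — redundant.
Drop L3: the rest still cover every species — redundant.
Drop L4: the rest still cover every species — redundant.
Drop L5: adder, bat uncovered — not redundant.
Drop L9: badger uncovered — not redundant.
3 redundant: L1, L3, L4.

3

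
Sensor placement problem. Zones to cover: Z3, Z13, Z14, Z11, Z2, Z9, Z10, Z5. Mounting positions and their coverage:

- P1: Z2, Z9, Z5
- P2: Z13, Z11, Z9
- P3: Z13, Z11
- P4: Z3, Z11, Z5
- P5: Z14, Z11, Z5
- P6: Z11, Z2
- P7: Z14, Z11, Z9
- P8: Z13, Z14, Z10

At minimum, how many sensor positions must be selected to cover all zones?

3

P1, P4, P8 together cover {Z3, Z13, Z14, Z11, Z2, Z9, Z10, Z5} — every zone.
No 2 of the 8 sensor positions cover everything (all 28 pairs fall short), so 3 is minimum.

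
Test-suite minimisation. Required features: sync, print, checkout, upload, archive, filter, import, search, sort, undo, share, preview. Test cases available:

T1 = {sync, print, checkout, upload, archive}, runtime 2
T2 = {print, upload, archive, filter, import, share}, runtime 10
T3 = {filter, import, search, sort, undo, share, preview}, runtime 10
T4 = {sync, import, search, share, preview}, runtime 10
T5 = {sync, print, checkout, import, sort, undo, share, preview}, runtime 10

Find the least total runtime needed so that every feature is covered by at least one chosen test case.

12

T1, T3 cover every feature at runtime 2 + 10 = 12.
Any cover uses at least 2 test cases; among all covering selections none totals below 12.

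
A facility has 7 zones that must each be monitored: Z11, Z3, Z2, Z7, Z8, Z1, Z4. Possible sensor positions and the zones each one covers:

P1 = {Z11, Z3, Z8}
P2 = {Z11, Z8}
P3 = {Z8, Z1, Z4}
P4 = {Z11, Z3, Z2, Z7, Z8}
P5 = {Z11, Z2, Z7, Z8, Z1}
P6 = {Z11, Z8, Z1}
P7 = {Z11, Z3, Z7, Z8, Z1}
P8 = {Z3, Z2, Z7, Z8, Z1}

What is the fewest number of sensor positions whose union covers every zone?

2

P3, P4 together cover {Z11, Z3, Z2, Z7, Z8, Z1, Z4} — every zone.
No single sensor position contains all 7 zones, so 2 is optimal.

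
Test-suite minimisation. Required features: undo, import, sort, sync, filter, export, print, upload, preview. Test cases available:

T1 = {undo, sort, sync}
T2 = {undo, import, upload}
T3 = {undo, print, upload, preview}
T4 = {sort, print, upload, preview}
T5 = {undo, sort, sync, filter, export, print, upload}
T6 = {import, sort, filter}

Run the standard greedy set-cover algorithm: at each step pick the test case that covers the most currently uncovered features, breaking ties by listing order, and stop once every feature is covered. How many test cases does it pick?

Pick 1: T5 covers 7 new features (undo, sort, sync, filter, export, print, upload).
Pick 2: T2 covers 1 new features (import).
Pick 3: T3 covers 1 new features (preview).
Greedy uses 3 test cases.

3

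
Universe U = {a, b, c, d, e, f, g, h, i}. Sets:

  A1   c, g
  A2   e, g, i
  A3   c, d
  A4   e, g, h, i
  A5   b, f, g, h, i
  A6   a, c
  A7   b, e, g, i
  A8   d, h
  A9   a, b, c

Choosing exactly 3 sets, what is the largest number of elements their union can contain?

Choosing A2, A3, A5 covers {b, c, d, e, f, g, h, i} — 8 elements.
No choice of 3 sets does better; here a is left uncovered.

8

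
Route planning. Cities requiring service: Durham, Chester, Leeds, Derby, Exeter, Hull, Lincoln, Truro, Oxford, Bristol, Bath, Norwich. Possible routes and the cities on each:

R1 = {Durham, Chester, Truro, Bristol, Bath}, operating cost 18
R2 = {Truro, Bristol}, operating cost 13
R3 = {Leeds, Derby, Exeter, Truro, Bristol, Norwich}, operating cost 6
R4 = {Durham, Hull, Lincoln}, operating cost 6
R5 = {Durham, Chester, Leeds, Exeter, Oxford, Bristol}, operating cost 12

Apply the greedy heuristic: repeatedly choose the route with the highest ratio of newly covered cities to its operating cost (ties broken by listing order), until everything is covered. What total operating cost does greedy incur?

42

Pick 1: R3 adds 6 new (Leeds, Derby, Exeter, Truro, Bristol, Norwich) at operating cost 6 (ratio 6/6).
Pick 2: R4 adds 3 new (Durham, Hull, Lincoln) at operating cost 6 (ratio 3/6).
Pick 3: R5 adds 2 new (Chester, Oxford) at operating cost 12 (ratio 2/12).
Pick 4: R1 adds 1 new (Bath) at operating cost 18 (ratio 1/18).
Greedy total operating cost: 6 + 6 + 12 + 18 = 42.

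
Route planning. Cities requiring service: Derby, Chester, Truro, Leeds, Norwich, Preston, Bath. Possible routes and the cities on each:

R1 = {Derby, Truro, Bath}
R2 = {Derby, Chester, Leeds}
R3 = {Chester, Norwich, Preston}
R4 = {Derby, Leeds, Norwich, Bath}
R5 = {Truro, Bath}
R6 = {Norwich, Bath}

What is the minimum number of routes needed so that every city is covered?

R1, R2, R3 together cover {Derby, Chester, Truro, Leeds, Norwich, Preston, Bath} — every city.
No 2 of the 6 routes cover everything (all 15 pairs fall short), so 3 is minimum.

3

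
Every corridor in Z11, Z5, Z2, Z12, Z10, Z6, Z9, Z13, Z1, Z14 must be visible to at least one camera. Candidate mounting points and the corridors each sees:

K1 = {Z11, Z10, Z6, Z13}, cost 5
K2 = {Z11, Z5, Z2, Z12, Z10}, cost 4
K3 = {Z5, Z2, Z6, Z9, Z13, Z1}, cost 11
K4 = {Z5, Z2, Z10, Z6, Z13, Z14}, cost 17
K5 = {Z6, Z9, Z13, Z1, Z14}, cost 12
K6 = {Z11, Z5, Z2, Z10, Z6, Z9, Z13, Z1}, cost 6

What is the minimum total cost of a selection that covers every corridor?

K2, K5 cover every corridor at cost 4 + 12 = 16.
Any cover uses at least 2 camera mounts; among all covering selections none totals below 16.
Greedy by coverage-per-cost would pick K6, K2, K5 for 22 — worse than the optimum 16.

16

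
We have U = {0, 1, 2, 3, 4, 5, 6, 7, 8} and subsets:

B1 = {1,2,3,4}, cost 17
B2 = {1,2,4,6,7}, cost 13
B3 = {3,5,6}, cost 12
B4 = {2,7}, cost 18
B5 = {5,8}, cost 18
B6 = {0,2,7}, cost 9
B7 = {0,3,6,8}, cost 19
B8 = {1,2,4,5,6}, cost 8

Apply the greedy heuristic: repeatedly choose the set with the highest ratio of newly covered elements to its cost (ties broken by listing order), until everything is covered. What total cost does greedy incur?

36

Pick 1: B8 adds 5 new (1, 2, 4, 5, 6) at cost 8 (ratio 5/8).
Pick 2: B6 adds 2 new (0, 7) at cost 9 (ratio 2/9).
Pick 3: B7 adds 2 new (3, 8) at cost 19 (ratio 2/19).
Greedy total cost: 8 + 9 + 19 = 36.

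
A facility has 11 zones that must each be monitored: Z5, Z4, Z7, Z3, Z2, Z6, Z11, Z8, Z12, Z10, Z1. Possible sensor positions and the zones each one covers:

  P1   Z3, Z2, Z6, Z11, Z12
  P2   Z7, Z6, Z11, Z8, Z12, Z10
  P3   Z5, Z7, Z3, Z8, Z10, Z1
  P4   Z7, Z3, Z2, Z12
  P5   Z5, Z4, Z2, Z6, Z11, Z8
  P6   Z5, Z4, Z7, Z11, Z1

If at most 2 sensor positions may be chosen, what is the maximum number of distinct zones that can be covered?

10

Choosing P1, P3 covers {Z5, Z7, Z3, Z2, Z6, Z11, Z8, Z12, Z10, Z1} — 10 zones.
No choice of 2 sensor positions does better; here Z4 is left uncovered.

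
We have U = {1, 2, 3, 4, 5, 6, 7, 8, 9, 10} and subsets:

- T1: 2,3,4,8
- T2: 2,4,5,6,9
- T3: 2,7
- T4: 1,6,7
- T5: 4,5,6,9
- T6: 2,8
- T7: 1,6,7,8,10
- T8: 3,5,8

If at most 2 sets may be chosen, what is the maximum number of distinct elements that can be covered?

Choosing T2, T7 covers {1, 2, 4, 5, 6, 7, 8, 9, 10} — 9 elements.
No choice of 2 sets does better; here 3 is left uncovered.

9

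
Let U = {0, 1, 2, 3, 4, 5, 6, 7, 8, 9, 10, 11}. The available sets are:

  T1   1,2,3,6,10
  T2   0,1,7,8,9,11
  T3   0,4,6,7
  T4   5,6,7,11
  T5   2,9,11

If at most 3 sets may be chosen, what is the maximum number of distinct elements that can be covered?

11

Choosing T1, T2, T3 covers {0, 1, 2, 3, 4, 6, 7, 8, 9, 10, 11} — 11 elements.
No choice of 3 sets does better; here 5 is left uncovered.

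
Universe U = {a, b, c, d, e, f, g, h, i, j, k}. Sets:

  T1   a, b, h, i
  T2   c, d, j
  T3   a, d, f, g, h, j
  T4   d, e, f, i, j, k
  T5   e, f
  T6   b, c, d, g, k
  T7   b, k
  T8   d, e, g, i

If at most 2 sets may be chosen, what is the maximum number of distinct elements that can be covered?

9

Choosing T1, T4 covers {a, b, d, e, f, h, i, j, k} — 9 elements.
No choice of 2 sets does better; here c, g are left uncovered.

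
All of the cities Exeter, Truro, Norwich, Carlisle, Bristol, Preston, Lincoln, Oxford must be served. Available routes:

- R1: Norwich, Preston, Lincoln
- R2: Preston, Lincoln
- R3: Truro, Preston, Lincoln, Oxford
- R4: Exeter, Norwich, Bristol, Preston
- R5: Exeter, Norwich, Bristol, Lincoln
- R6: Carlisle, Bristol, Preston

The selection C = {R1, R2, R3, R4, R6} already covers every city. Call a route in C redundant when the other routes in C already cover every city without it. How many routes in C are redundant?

2

Drop R1: the rest still cover every city — redundant.
Drop R2: the rest still cover every city — redundant.
Drop R3: Truro, Oxford uncovered — not redundant.
Drop R4: Exeter uncovered — not redundant.
Drop R6: Carlisle uncovered — not redundant.
2 redundant: R1, R2.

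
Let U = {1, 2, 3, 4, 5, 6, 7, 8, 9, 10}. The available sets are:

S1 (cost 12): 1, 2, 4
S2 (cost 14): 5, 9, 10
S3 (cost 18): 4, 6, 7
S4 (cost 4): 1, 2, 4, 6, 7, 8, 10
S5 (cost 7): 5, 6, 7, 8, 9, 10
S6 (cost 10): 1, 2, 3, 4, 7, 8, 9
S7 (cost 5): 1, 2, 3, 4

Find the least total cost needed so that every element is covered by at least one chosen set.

S5, S7 cover every element at cost 7 + 5 = 12.
Any cover uses at least 2 sets; among all covering selections none totals below 12.
Greedy by coverage-per-cost would pick S4, S5, S7 for 16 — worse than the optimum 12.

12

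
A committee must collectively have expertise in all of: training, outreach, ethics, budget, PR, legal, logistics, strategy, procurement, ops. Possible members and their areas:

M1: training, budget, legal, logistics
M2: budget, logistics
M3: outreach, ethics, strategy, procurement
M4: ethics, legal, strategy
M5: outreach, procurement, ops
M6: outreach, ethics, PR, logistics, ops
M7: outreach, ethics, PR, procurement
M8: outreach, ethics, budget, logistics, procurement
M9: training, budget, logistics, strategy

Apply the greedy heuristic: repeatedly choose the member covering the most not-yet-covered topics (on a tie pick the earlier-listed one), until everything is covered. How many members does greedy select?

Pick 1: M6 covers 5 new topics (outreach, ethics, PR, logistics, ops).
Pick 2: M1 covers 3 new topics (training, budget, legal).
Pick 3: M3 covers 2 new topics (strategy, procurement).
Greedy uses 3 members.

3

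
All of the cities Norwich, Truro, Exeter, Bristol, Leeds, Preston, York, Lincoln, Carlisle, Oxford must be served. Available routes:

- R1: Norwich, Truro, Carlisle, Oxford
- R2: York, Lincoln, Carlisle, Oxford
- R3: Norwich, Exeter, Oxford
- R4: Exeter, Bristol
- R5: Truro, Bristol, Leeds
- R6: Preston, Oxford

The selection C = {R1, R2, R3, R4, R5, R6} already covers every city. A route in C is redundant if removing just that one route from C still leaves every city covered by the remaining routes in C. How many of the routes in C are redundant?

Drop R1: the rest still cover every city — redundant.
Drop R2: York, Lincoln uncovered — not redundant.
Drop R3: the rest still cover every city — redundant.
Drop R4: the rest still cover every city — redundant.
Drop R5: Leeds uncovered — not redundant.
Drop R6: Preston uncovered — not redundant.
3 redundant: R1, R3, R4.

3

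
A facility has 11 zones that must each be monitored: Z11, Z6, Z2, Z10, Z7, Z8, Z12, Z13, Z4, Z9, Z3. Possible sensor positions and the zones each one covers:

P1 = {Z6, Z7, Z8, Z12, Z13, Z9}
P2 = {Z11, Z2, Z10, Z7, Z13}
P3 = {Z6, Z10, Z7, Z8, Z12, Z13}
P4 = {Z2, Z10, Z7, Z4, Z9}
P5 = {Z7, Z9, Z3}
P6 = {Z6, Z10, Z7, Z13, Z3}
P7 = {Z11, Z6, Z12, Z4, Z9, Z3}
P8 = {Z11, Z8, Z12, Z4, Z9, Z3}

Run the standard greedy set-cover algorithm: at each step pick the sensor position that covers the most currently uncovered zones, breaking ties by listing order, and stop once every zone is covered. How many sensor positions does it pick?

3

Pick 1: P1 covers 6 new zones (Z6, Z7, Z8, Z12, Z13, Z9).
Pick 2: P2 covers 3 new zones (Z11, Z2, Z10).
Pick 3: P7 covers 2 new zones (Z4, Z3).
Greedy uses 3 sensor positions.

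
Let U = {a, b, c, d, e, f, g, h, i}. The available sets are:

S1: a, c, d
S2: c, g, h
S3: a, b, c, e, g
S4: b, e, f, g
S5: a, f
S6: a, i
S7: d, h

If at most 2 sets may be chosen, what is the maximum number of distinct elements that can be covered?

7

Choosing S1, S4 covers {a, b, c, d, e, f, g} — 7 elements.
No choice of 2 sets does better; here h, i are left uncovered.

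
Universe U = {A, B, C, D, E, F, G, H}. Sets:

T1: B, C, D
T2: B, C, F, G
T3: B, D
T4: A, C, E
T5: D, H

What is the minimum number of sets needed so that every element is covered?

3

T2, T4, T5 together cover {A, B, C, D, E, F, G, H} — every element.
No 2 of the 5 sets cover everything (all 10 pairs fall short), so 3 is minimum.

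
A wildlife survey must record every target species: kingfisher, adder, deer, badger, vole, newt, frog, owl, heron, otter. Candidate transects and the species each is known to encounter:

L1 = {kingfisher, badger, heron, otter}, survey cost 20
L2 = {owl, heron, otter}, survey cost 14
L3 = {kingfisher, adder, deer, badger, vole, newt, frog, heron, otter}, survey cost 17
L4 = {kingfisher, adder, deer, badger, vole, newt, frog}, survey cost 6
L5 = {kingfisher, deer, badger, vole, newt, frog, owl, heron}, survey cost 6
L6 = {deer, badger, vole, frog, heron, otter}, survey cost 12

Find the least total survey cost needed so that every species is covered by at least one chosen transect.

20

L2, L4 cover every species at survey cost 14 + 6 = 20.
Any cover uses at least 2 transects; among all covering selections none totals below 20.
Greedy by coverage-per-survey cost would pick L5, L4, L6 for 24 — worse than the optimum 20.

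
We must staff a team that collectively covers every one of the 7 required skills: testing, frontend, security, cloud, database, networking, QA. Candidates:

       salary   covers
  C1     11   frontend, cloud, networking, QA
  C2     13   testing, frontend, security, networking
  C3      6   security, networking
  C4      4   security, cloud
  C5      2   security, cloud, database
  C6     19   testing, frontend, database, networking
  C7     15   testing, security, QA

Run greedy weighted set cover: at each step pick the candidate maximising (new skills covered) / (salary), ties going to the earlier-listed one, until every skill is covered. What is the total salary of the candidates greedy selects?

Pick 1: C5 adds 3 new (security, cloud, database) at salary 2 (ratio 3/2).
Pick 2: C1 adds 3 new (frontend, networking, QA) at salary 11 (ratio 3/11).
Pick 3: C2 adds 1 new (testing) at salary 13 (ratio 1/13).
Greedy total salary: 2 + 11 + 13 = 26.

26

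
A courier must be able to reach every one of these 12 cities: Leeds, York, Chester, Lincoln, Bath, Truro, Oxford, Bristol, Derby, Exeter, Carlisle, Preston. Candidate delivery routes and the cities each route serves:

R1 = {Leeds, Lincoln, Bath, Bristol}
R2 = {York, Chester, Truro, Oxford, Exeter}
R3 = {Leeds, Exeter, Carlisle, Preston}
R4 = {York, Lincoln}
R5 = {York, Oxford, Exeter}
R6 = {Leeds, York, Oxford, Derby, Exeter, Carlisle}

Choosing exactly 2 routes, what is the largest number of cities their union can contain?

Choosing R1, R2 covers {Leeds, York, Chester, Lincoln, Bath, Truro, Oxford, Bristol, Exeter} — 9 cities.
No choice of 2 routes does better; here Derby, Carlisle, Preston are left uncovered.

9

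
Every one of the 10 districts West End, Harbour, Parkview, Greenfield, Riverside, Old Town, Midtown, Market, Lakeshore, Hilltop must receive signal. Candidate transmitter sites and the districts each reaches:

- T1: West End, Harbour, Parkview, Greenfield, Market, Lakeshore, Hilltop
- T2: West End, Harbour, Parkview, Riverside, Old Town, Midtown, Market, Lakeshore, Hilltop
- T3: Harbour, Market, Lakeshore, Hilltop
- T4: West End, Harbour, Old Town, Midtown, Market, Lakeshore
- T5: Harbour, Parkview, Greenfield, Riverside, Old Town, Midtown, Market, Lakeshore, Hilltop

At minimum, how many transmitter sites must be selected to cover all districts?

T1, T2 together cover {West End, Harbour, Parkview, Greenfield, Riverside, Old Town, Midtown, Market, Lakeshore, Hilltop} — every district.
No single transmitter site contains all 10 districts, so 2 is optimal.

2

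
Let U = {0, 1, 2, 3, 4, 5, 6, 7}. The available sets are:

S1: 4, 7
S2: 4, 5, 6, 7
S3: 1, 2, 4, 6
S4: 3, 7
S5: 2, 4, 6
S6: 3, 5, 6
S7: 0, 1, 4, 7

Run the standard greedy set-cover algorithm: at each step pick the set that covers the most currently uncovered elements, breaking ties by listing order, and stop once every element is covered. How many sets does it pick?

Pick 1: S2 covers 4 new elements (4, 5, 6, 7).
Pick 2: S3 covers 2 new elements (1, 2).
Pick 3: S4 covers 1 new elements (3).
Pick 4: S7 covers 1 new elements (0).
Greedy uses 4 sets. (The true minimum is 3.)

4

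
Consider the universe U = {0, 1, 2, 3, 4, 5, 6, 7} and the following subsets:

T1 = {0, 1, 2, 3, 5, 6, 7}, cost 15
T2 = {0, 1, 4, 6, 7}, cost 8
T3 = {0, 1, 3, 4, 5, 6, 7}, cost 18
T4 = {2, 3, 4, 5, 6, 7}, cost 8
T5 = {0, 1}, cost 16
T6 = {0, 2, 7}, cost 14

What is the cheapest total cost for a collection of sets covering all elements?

T2, T4 cover every element at cost 8 + 8 = 16.
Any cover uses at least 2 sets; among all covering selections none totals below 16.

16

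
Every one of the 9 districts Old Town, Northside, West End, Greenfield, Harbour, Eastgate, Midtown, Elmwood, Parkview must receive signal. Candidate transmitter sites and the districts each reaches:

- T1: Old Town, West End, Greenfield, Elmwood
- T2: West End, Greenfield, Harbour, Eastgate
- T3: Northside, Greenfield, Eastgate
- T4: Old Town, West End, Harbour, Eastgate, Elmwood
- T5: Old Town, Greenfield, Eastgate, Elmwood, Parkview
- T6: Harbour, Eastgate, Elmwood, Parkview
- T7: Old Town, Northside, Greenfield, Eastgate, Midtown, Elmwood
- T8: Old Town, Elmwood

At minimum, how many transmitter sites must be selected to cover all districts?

T1, T6, T7 together cover {Old Town, Northside, West End, Greenfield, Harbour, Eastgate, Midtown, Elmwood, Parkview} — every district.
No 2 of the 8 transmitter sites cover everything (all 28 pairs fall short), so 3 is minimum.

3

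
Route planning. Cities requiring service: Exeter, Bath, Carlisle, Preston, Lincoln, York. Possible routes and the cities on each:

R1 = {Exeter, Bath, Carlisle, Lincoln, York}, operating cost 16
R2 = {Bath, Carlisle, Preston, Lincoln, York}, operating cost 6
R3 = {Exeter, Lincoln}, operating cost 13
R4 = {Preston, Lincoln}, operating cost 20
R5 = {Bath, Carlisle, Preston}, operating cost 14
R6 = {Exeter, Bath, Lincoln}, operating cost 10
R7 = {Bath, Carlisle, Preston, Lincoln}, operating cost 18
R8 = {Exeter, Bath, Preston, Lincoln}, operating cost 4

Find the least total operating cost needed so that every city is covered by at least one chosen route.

R2, R8 cover every city at operating cost 6 + 4 = 10.
Any cover uses at least 2 routes; among all covering selections none totals below 10.

10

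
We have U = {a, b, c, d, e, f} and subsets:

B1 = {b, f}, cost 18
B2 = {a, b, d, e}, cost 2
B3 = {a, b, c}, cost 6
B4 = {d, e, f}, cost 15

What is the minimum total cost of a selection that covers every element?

21

B3, B4 cover every element at cost 6 + 15 = 21.
Any cover uses at least 2 sets; among all covering selections none totals below 21.
Greedy by coverage-per-cost would pick B2, B3, B4 for 23 — worse than the optimum 21.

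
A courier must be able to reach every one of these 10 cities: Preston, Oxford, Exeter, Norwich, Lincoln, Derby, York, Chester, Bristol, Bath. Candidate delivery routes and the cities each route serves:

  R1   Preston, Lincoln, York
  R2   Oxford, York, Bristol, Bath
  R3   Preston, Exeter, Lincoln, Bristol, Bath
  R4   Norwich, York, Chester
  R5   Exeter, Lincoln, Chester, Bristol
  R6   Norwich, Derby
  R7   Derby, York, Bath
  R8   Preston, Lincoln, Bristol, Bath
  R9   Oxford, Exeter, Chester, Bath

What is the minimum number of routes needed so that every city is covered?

4

R1, R2, R5, R6 together cover {Preston, Oxford, Exeter, Norwich, Lincoln, Derby, York, Chester, Bristol, Bath} — every city.
No 3 of the 9 routes cover everything (all 84 triples fall short), so 4 is minimum.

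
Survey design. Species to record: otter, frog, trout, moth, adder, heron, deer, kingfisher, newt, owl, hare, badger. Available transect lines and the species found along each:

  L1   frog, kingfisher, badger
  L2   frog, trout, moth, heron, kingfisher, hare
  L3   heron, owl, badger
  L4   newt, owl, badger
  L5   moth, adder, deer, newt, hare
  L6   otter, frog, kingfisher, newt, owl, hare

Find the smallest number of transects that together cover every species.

L1, L2, L5, L6 together cover {otter, frog, trout, moth, adder, heron, deer, kingfisher, newt, owl, hare, badger} — every species.
No 3 of the 6 transects cover everything (all 20 triples fall short), so 4 is minimum.

4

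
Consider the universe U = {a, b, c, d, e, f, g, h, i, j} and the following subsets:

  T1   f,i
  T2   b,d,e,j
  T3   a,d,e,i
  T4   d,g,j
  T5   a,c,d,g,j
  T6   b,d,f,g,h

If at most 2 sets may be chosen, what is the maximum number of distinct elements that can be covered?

8

Choosing T3, T6 covers {a, b, d, e, f, g, h, i} — 8 elements.
No choice of 2 sets does better; here c, j are left uncovered.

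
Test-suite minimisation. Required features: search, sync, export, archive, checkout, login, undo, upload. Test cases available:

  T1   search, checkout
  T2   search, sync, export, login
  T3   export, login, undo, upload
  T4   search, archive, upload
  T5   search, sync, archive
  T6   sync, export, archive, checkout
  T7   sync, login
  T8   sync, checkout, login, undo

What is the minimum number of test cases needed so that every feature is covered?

T1, T3, T5 together cover {search, sync, export, archive, checkout, login, undo, upload} — every feature.
No 2 of the 8 test cases cover everything (all 28 pairs fall short), so 3 is minimum.

3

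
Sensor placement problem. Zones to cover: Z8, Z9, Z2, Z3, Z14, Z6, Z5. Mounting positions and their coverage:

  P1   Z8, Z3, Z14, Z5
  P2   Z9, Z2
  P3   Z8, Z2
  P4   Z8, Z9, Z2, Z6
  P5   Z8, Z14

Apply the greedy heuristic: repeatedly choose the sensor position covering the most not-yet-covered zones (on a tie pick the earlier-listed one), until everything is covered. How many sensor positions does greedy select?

2

Pick 1: P1 covers 4 new zones (Z8, Z3, Z14, Z5).
Pick 2: P4 covers 3 new zones (Z9, Z2, Z6).
Greedy uses 2 sensor positions.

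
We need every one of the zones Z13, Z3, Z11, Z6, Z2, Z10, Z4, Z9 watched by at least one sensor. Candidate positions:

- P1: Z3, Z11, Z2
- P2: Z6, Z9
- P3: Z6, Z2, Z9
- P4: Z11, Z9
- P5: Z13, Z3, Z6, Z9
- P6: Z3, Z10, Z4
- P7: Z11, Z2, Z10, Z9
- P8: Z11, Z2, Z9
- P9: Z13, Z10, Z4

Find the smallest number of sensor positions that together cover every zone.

3

P1, P2, P9 together cover {Z13, Z3, Z11, Z6, Z2, Z10, Z4, Z9} — every zone.
No 2 of the 9 sensor positions cover everything (all 36 pairs fall short), so 3 is minimum.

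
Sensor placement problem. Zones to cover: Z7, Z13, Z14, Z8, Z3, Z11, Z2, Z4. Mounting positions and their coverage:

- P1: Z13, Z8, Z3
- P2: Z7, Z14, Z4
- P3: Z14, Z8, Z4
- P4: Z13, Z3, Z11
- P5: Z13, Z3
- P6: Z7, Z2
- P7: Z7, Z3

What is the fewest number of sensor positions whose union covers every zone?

P3, P4, P6 together cover {Z7, Z13, Z14, Z8, Z3, Z11, Z2, Z4} — every zone.
No 2 of the 7 sensor positions cover everything (all 21 pairs fall short), so 3 is minimum.
Greedy (largest uncovered first) would take P1, P2, P4, P6 — 4 sensor positions — but 3 suffice.

3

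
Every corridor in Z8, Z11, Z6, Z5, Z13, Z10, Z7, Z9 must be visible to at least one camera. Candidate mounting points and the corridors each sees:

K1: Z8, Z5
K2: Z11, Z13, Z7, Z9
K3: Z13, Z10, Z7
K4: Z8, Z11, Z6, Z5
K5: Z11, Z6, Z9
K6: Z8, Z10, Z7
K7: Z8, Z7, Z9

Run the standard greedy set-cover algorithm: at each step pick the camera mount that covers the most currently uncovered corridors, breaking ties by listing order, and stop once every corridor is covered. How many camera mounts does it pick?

3

Pick 1: K2 covers 4 new corridors (Z11, Z13, Z7, Z9).
Pick 2: K4 covers 3 new corridors (Z8, Z6, Z5).
Pick 3: K3 covers 1 new corridors (Z10).
Greedy uses 3 camera mounts.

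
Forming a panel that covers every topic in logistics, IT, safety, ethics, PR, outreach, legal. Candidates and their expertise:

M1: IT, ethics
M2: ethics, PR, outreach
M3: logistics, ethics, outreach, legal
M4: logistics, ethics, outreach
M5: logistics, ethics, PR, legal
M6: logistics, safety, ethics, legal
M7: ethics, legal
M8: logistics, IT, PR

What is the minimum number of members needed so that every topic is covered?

3

M1, M2, M6 together cover {logistics, IT, safety, ethics, PR, outreach, legal} — every topic.
No 2 of the 8 members cover everything (all 28 pairs fall short), so 3 is minimum.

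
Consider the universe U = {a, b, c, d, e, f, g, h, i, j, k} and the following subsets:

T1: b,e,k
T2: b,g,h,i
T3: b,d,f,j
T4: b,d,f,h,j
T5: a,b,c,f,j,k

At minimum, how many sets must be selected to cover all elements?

T1, T2, T3, T5 together cover {a, b, c, d, e, f, g, h, i, j, k} — every element.
No 3 of the 5 sets cover everything (all 10 triples fall short), so 4 is minimum.

4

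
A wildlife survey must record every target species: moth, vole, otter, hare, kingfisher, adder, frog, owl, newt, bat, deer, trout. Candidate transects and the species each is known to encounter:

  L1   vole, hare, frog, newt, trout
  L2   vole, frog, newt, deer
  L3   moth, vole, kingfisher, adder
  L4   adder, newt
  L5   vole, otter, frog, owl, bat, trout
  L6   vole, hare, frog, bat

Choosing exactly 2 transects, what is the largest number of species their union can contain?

9

Choosing L3, L5 covers {moth, vole, otter, kingfisher, adder, frog, owl, bat, trout} — 9 species.
No choice of 2 transects does better; here hare, newt, deer are left uncovered.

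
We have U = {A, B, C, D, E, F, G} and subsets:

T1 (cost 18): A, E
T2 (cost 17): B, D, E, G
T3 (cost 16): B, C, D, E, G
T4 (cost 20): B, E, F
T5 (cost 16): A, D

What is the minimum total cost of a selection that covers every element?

52

T3, T4, T5 cover every element at cost 16 + 20 + 16 = 52.
Any cover uses at least 3 sets; among all covering selections none totals below 52.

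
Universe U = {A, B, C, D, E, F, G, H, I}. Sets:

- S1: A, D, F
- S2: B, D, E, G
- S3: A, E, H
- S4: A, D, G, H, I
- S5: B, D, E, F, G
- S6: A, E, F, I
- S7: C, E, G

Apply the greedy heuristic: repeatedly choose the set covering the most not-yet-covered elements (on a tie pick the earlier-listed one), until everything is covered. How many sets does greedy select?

Pick 1: S4 covers 5 new elements (A, D, G, H, I).
Pick 2: S5 covers 3 new elements (B, E, F).
Pick 3: S7 covers 1 new elements (C).
Greedy uses 3 sets.

3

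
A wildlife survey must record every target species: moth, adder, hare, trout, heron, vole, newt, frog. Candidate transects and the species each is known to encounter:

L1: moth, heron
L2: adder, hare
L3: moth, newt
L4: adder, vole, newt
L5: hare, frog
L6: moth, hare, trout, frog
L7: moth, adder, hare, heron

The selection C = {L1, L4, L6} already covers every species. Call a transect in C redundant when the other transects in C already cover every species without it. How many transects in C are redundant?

Drop L1: heron uncovered — not redundant.
Drop L4: adder, vole, newt uncovered — not redundant.
Drop L6: hare, trout, frog uncovered — not redundant.
None of the transects in C is redundant.

0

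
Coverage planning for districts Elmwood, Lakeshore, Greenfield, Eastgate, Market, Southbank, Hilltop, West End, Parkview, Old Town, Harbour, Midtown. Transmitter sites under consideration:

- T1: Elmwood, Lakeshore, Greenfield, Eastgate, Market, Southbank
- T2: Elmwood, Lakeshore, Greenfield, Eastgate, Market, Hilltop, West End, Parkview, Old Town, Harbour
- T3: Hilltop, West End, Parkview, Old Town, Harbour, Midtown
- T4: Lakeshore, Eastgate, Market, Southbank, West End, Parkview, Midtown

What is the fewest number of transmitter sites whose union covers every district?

T1, T3 together cover {Elmwood, Lakeshore, Greenfield, Eastgate, Market, Southbank, Hilltop, West End, Parkview, Old Town, Harbour, Midtown} — every district.
No single transmitter site contains all 12 districts, so 2 is optimal.

2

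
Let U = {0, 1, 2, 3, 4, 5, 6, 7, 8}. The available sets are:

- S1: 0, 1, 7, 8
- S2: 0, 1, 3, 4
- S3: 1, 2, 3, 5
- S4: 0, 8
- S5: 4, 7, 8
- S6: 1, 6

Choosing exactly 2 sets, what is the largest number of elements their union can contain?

7

Choosing S1, S3 covers {0, 1, 2, 3, 5, 7, 8} — 7 elements.
No choice of 2 sets does better; here 4, 6 are left uncovered.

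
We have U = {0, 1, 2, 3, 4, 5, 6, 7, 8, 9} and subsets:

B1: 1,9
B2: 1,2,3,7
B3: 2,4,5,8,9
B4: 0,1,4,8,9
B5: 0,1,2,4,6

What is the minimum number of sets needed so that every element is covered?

B2, B3, B5 together cover {0, 1, 2, 3, 4, 5, 6, 7, 8, 9} — every element.
No 2 of the 5 sets cover everything (all 10 pairs fall short), so 3 is minimum.

3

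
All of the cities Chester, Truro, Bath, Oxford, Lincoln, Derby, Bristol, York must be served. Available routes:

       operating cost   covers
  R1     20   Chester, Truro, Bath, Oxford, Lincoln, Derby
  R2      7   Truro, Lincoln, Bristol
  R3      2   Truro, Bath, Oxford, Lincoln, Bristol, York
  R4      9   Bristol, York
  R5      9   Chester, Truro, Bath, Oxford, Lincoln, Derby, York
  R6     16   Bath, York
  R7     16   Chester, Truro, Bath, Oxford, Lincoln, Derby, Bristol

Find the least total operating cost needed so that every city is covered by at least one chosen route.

11

R3, R5 cover every city at operating cost 2 + 9 = 11.
Any cover uses at least 2 routes; among all covering selections none totals below 11.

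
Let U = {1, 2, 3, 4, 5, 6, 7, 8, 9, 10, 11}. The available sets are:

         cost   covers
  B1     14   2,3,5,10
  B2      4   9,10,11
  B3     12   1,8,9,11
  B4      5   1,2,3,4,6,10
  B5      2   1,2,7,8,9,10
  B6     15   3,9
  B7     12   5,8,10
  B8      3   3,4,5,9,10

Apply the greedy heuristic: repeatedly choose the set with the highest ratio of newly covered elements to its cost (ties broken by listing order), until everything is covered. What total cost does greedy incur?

Pick 1: B5 adds 6 new (1, 2, 7, 8, 9, 10) at cost 2 (ratio 6/2).
Pick 2: B8 adds 3 new (3, 4, 5) at cost 3 (ratio 3/3).
Pick 3: B2 adds 1 new (11) at cost 4 (ratio 1/4).
Pick 4: B4 adds 1 new (6) at cost 5 (ratio 1/5).
Greedy total cost: 2 + 3 + 4 + 5 = 14.

14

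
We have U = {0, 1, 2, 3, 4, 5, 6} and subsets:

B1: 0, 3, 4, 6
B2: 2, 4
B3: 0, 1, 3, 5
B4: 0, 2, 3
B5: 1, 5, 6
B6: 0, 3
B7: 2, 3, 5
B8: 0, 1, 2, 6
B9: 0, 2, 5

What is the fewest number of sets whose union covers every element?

3

B1, B2, B3 together cover {0, 1, 2, 3, 4, 5, 6} — every element.
No 2 of the 9 sets cover everything (all 36 pairs fall short), so 3 is minimum.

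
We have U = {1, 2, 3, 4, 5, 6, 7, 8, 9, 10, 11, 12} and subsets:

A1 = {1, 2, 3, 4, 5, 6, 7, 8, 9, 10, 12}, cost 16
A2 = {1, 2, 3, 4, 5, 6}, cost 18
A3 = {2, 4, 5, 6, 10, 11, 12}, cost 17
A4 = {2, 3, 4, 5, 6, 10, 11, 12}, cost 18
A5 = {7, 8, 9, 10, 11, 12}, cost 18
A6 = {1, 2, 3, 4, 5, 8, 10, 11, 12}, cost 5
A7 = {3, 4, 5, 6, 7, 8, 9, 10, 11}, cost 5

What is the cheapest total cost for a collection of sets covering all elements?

10

A6, A7 cover every element at cost 5 + 5 = 10.
Any cover uses at least 2 sets; among all covering selections none totals below 10.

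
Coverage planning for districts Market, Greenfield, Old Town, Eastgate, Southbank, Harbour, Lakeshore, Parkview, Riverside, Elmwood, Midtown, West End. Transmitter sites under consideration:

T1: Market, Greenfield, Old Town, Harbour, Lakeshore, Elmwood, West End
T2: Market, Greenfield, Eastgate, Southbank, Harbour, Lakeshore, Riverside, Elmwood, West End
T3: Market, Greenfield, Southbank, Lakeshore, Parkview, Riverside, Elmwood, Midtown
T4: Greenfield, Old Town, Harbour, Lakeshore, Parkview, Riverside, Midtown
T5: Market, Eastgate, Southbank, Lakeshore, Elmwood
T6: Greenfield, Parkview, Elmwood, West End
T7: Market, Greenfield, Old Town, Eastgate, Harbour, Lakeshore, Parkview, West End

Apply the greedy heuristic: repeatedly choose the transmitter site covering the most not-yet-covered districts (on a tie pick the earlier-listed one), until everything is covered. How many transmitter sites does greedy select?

Pick 1: T2 covers 9 new districts (Market, Greenfield, Eastgate, Southbank, Harbour, Lakeshore, Riverside, Elmwood, West End).
Pick 2: T4 covers 3 new districts (Old Town, Parkview, Midtown).
Greedy uses 2 transmitter sites.

2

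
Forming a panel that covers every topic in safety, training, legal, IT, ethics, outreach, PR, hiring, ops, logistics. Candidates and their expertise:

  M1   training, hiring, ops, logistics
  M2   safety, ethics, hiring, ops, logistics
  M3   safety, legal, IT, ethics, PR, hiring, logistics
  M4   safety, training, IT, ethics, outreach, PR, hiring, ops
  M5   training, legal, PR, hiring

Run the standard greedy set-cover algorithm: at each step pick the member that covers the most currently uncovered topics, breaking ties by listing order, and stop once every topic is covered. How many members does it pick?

Pick 1: M4 covers 8 new topics (safety, training, IT, ethics, outreach, PR, hiring, ops).
Pick 2: M3 covers 2 new topics (legal, logistics).
Greedy uses 2 members.

2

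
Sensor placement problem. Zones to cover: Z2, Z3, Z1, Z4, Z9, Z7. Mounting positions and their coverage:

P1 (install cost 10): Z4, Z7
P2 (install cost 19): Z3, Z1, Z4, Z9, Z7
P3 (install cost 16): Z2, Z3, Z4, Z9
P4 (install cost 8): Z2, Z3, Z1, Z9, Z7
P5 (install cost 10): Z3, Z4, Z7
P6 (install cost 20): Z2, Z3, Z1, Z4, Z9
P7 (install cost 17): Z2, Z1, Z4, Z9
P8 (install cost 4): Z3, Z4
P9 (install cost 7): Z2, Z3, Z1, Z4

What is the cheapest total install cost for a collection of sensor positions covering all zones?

12

P4, P8 cover every zone at install cost 8 + 4 = 12.
Any cover uses at least 2 sensor positions; among all covering selections none totals below 12.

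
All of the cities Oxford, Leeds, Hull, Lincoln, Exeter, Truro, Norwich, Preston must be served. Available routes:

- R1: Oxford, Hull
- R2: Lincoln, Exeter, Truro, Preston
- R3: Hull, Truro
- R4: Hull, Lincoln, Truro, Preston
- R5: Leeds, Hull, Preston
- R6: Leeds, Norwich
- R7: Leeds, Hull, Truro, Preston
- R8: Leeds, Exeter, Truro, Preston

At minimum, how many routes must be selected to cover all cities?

3

R1, R2, R6 together cover {Oxford, Leeds, Hull, Lincoln, Exeter, Truro, Norwich, Preston} — every city.
No 2 of the 8 routes cover everything (all 28 pairs fall short), so 3 is minimum.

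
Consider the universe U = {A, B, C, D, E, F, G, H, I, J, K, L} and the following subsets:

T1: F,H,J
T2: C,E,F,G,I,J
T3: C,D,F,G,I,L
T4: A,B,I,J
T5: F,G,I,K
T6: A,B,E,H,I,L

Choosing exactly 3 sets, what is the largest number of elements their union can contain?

Choosing T1, T3, T6 covers {A, B, C, D, E, F, G, H, I, J, L} — 11 elements.
No choice of 3 sets does better; here K is left uncovered.

11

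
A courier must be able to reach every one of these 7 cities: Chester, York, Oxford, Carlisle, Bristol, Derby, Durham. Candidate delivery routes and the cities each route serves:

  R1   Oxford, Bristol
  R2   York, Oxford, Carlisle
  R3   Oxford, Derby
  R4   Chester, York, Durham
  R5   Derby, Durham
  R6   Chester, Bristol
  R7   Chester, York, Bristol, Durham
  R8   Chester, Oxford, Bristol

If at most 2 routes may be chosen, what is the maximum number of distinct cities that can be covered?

Choosing R2, R7 covers {Chester, York, Oxford, Carlisle, Bristol, Durham} — 6 cities.
No choice of 2 routes does better; here Derby is left uncovered.

6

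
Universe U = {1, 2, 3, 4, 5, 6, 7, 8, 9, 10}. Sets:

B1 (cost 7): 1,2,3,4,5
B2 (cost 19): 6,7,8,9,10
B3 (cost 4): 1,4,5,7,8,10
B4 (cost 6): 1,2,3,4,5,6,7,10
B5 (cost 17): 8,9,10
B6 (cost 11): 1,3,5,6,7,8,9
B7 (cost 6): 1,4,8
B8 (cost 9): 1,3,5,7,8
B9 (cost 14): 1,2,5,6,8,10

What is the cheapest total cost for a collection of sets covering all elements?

B4, B6 cover every element at cost 6 + 11 = 17.
Any cover uses at least 2 sets; among all covering selections none totals below 17.
Greedy by coverage-per-cost would pick B3, B4, B6 for 21 — worse than the optimum 17.

17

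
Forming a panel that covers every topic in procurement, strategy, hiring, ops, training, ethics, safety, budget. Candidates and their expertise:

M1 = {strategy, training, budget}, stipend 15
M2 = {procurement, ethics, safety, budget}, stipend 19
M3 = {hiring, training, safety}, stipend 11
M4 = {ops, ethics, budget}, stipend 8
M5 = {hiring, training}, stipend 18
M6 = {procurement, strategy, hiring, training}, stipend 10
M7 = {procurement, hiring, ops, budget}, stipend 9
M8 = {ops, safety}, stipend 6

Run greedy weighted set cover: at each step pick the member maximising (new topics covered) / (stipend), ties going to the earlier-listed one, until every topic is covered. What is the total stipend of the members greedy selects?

33

Pick 1: M7 adds 4 new (procurement, hiring, ops, budget) at stipend 9 (ratio 4/9).
Pick 2: M6 adds 2 new (strategy, training) at stipend 10 (ratio 2/10).
Pick 3: M8 adds 1 new (safety) at stipend 6 (ratio 1/6).
Pick 4: M4 adds 1 new (ethics) at stipend 8 (ratio 1/8).
Greedy total stipend: 9 + 10 + 6 + 8 = 33. (The true optimum is 24, so greedy overshoots here.)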